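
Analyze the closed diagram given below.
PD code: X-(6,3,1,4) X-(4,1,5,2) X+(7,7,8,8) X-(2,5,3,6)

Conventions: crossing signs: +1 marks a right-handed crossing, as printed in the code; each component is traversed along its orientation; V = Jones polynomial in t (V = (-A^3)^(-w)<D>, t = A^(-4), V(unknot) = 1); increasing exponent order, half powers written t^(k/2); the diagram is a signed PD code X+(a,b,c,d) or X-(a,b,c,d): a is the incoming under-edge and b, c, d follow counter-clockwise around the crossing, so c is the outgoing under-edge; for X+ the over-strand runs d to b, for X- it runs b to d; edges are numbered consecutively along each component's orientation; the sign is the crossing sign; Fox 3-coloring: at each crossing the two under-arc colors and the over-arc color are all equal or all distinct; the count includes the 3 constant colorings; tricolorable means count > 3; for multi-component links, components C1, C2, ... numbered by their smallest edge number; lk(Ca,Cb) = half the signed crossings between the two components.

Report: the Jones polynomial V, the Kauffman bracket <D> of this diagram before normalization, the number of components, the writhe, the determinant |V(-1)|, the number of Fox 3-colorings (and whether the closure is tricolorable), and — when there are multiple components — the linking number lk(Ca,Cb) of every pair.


V = t^(-9/2) - t^(-5/2) - t^(-3/2) - t^(-1/2)
<D> = -A^-4 - 1 - A^4 + A^12 (w = -2)
2 components over 4 crossings, w = -2
lk(C1,C2): 0
27 Fox colorings among 3^4, |V(-1)| = 0: tricolorable
why: every pair of the 2 components has lk = 0


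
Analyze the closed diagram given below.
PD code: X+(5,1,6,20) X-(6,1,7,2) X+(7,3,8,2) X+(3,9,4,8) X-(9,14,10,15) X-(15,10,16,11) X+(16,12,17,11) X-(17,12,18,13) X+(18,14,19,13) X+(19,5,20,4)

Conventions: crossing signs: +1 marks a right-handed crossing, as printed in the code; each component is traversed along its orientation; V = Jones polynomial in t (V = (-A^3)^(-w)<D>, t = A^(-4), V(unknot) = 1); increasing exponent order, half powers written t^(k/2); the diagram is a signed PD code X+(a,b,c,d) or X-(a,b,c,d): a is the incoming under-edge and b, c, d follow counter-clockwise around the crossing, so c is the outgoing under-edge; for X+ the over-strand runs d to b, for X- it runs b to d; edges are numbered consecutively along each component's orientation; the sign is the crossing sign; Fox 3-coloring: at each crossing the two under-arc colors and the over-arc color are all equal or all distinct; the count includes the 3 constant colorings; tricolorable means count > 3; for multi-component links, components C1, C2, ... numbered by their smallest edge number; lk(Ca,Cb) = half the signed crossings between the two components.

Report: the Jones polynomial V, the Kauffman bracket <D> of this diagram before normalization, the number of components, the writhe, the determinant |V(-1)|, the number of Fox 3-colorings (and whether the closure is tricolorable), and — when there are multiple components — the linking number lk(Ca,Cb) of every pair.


Jones polynomial: V(t) = t + t^3 - t^4
<D> = -A^-10 + A^-6 + A^2; writhe +2
components 1, writhe +2 (10 crossings)
3-colorings: 9 of 3^10, det 3 — tricolorable
note: |V(-1)| = 3: so tricolorable, since 3 divides 3


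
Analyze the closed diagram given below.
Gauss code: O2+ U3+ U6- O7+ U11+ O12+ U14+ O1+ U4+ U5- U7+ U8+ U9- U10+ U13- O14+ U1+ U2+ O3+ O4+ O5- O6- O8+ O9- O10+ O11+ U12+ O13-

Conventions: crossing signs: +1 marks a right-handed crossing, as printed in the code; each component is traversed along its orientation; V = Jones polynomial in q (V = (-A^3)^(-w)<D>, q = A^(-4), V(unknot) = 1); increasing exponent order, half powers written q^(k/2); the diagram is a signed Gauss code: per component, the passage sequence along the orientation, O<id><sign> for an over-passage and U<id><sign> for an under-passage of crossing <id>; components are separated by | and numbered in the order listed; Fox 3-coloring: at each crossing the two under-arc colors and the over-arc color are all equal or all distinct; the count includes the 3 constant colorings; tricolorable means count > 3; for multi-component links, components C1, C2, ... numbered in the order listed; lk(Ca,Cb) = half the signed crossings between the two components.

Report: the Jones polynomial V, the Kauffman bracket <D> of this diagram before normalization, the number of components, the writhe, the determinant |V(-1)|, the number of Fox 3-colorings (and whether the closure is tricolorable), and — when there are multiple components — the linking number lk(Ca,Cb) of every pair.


V = q^2 + 2q^4 - 2q^5 + q^6 - 2q^7 + q^8
<D> = A^-14 - 2A^-10 + A^-6 - 2A^-2 + 2A^2 + A^10 (w = +6)
1 component over 14 crossings, w = +6
27 Fox colorings among 3^14, |V(-1)| = 9: tricolorable
why: det 9 = |V(-1)|; divisible by 3, so tricolorable


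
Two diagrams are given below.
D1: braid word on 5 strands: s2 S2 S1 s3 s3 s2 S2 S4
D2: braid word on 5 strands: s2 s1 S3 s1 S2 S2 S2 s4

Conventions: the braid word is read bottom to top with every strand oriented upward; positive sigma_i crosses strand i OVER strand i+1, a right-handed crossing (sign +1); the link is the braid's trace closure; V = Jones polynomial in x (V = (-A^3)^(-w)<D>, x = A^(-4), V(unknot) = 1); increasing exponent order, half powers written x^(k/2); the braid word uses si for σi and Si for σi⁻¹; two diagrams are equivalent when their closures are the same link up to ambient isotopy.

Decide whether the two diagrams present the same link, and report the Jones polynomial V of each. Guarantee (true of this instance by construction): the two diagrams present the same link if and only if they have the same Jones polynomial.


same link: no
V(D1) = 1 + x + x^2 + x^3  [8 crossings, <D> = A^-12 + A^-8 + A^-4 + 1, w = 0]
D2 (bracket A^-8 + 2 + A^8; 8 crossings at w = 0): V = x^-2 + 2 + x^2
note: V(x) takes 2 values over 2 diagrams, fixing the grouping


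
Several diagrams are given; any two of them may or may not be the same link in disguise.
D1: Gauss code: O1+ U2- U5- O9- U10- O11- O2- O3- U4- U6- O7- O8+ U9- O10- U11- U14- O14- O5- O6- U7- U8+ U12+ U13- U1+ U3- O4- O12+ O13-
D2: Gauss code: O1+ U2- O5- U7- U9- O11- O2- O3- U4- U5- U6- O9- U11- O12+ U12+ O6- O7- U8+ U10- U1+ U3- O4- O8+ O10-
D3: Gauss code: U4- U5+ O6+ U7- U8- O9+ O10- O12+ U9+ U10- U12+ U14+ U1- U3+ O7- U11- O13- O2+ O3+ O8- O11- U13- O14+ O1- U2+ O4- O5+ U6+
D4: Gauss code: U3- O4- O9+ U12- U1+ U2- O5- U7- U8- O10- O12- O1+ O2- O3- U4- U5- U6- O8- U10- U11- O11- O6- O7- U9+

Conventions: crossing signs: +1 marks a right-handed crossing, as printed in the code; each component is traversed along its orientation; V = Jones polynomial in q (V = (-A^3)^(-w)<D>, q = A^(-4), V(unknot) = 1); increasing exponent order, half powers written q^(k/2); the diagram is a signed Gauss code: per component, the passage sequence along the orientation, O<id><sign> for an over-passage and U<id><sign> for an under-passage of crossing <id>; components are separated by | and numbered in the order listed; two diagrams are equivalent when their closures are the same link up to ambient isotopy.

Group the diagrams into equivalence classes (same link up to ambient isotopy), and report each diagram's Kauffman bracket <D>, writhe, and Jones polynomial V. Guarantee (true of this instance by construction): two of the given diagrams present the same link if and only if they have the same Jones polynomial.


grouping into links: {D1, D2, D4} | {D3}
V(D1) = -q^-9 + q^-8 - 2q^-7 + 3q^-6 - 2q^-5 + 2q^-4 - q^-3 + q^-2  (w -8, c 14, <D> = A^-16 - A^-12 + 2A^-8 - 2A^-4 + 3 - 2A^4 + A^8 - A^12)
V(D2) = -q^-9 + q^-8 - 2q^-7 + 3q^-6 - 2q^-5 + 2q^-4 - q^-3 + q^-2  [12 crossings, <D> = A^-10 - A^-6 + 2A^-2 - 2A^2 + 3A^6 - 2A^10 + A^14 - A^18, w = -6]
V(D3) = 1  [14 crossings, <D> = 1, w = 0]
V(D4) = -q^-9 + q^-8 - 2q^-7 + 3q^-6 - 2q^-5 + 2q^-4 - q^-3 + q^-2  [12 crossings, <D> = A^-16 - A^-12 + 2A^-8 - 2A^-4 + 3 - 2A^4 + A^8 - A^12, w = -8]
why: 2 classes among 4 diagrams; unequal V(q) rules out equality


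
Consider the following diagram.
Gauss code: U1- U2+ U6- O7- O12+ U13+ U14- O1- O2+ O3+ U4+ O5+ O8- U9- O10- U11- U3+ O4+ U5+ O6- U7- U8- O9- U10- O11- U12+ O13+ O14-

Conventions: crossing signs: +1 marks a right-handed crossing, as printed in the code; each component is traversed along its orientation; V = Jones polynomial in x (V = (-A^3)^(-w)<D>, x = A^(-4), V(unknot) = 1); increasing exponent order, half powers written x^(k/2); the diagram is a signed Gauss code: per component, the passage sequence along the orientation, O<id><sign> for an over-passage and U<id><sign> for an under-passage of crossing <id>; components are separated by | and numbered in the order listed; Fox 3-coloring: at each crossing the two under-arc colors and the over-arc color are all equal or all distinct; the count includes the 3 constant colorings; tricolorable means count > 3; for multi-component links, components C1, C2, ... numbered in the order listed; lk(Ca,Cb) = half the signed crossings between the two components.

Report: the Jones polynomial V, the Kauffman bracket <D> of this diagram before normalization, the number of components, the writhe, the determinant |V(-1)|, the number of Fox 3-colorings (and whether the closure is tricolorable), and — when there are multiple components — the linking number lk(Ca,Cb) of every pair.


V(x) = -x^-6 + 2x^-5 - 3x^-4 + 4x^-3 - 4x^-2 + 4x^-1 - 2 + 2x - x^2
bracket: -A^-14 + 2A^-10 - 2A^-6 + 4A^-2 - 4A^2 + 4A^6 - 3A^10 + 2A^14 - A^18, w = -2
1 component, writhe -2, over 14 crossings
det 23, colorings 3 of 3^14 — not tricolorable
observation: the span of V is 8, forcing >= 8 crossings in any diagram


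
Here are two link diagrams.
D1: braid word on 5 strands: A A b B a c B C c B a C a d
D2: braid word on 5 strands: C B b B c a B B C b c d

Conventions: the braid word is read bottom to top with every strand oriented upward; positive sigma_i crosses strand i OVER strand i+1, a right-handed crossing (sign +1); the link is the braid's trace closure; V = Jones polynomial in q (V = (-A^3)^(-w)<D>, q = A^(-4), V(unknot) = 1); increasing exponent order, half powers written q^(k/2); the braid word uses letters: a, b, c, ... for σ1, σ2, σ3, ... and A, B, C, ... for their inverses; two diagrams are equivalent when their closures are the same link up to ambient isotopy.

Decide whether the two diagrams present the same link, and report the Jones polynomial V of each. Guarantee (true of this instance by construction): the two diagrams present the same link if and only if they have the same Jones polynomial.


equivalent: yes
V(D1) = q^-3 + q^-2 + q^-1 + 1  (w 0, c 14, <D> = 1 + A^4 + A^8 + A^12)
V(D2) = q^-3 + q^-2 + q^-1 + 1  [12 crossings, <D> = 1 + A^4 + A^8 + A^12, w = 0]
key observation: Markov moves rewrite D1 (14 crossings) into D2 (12)


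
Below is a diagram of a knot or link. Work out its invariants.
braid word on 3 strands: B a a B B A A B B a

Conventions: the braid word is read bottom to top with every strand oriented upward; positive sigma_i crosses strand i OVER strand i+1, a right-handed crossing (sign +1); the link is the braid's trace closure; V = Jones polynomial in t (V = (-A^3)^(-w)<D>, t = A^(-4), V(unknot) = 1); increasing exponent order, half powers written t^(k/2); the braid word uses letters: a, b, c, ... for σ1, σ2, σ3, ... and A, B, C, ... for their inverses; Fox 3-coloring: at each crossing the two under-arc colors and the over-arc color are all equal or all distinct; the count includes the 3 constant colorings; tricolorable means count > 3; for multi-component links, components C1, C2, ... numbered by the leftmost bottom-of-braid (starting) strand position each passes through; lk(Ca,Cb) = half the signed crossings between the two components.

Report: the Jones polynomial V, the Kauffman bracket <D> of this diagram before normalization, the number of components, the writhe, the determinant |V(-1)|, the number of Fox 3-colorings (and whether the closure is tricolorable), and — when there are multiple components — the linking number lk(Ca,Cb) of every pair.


V = -t^-8 + 3t^-7 - 5t^-6 + 6t^-5 - 7t^-4 + 7t^-3 - 5t^-2 + 4t^-1 - 1
<D> = -A^-12 + 4A^-8 - 5A^-4 + 7 - 7A^4 + 6A^8 - 5A^12 + 3A^16 - A^20 (w = -4)
1 component over 10 crossings, w = -4
9 Fox colorings among 3^10, |V(-1)| = 39: tricolorable
why: det 39 = |V(-1)|; divisible by 3, so tricolorable


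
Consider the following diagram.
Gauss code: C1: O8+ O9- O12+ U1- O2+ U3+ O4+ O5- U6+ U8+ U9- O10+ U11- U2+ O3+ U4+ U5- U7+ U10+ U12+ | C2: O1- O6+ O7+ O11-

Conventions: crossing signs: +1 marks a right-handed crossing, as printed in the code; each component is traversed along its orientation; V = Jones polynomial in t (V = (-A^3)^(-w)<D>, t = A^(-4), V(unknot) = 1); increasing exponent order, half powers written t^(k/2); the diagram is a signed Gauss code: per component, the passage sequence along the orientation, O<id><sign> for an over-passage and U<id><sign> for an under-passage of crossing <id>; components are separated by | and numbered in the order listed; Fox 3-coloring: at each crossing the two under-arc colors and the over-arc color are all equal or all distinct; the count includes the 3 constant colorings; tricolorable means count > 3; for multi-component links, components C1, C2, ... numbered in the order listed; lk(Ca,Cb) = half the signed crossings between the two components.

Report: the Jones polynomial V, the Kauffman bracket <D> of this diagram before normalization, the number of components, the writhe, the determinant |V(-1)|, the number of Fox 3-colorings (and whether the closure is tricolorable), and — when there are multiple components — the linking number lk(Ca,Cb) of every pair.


V = -t^(1/2) - t^(3/2) - t^(5/2) + t^(9/2)
<D> = A^-6 - A^2 - A^6 - A^10 (w = +4)
2 components over 12 crossings, w = +4
lk(C1,C2): 0
27 Fox colorings among 3^13, |V(-1)| = 0: tricolorable
why: w = +4 shifts under R1 moves; the (-A^3)^(-4) factor cancels that in V


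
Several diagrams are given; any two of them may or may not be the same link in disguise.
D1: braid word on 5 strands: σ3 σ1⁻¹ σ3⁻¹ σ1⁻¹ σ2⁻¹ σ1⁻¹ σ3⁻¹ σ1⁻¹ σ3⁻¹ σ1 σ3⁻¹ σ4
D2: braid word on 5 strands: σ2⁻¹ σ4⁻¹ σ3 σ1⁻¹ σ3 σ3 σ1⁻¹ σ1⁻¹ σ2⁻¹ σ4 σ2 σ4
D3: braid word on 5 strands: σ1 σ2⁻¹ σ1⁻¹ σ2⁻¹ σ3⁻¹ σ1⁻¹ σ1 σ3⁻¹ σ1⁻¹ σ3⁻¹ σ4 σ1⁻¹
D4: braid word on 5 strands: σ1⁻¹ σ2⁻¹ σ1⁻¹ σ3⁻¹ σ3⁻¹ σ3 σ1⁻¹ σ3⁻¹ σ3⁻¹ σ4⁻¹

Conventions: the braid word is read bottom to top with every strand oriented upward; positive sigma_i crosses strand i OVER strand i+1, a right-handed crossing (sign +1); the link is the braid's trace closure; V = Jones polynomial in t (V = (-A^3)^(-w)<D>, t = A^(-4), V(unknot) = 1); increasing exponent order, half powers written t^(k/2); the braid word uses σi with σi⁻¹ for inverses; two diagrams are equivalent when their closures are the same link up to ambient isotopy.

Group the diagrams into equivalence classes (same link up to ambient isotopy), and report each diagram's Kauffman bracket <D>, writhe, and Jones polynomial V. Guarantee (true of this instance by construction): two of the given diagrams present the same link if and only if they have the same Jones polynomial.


equivalence classes: {D1, D3, D4} | {D2}
D1 (bracket A^-10 + 2A^-2 - 2A^2 + A^6 - 2A^10 + A^14; 12 crossings at w = -6): V = t^-8 - 2t^-7 + t^-6 - 2t^-5 + 2t^-4 + t^-2
V(D2) = -t^-3 + t^-2 - t^-1 + 3 - t + t^2 - t^3  (w 0, c 12, <D> = -A^-12 + A^-8 - A^-4 + 3 - A^4 + A^8 - A^12)
V(D3) = t^-8 - 2t^-7 + t^-6 - 2t^-5 + 2t^-4 + t^-2  [12 crossings, <D> = A^-10 + 2A^-2 - 2A^2 + A^6 - 2A^10 + A^14, w = -6]
D4 (bracket A^-16 + 2A^-8 - 2A^-4 + 1 - 2A^4 + A^8; 10 crossings at w = -8): V = t^-8 - 2t^-7 + t^-6 - 2t^-5 + 2t^-4 + t^-2
observation: 2 values of V(t) split the 4 diagrams


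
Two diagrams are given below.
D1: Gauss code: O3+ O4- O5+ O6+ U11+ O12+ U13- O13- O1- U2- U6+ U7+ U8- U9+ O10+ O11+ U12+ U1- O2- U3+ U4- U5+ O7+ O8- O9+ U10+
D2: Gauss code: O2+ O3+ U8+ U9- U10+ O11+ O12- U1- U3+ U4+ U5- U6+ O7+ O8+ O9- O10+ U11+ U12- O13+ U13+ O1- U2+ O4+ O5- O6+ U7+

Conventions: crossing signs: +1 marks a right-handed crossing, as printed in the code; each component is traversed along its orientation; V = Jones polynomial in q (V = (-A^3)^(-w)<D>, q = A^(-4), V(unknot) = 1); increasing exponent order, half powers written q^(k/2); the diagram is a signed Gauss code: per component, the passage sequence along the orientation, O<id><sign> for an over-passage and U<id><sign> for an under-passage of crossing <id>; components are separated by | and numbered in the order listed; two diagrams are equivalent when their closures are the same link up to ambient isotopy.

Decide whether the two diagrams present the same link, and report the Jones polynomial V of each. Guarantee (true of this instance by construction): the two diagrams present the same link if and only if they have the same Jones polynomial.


equivalent: yes
V(D1) = q + q^3 - q^4  (w +3, c 13, <D> = A^-7 - A^-3 - A^5)
D2 (bracket A^-1 - A^3 - A^11; 13 crossings at w = +5): V = q + q^3 - q^4
why: Reidemeister moves carry D1 (13 crossings) to D2 (13)


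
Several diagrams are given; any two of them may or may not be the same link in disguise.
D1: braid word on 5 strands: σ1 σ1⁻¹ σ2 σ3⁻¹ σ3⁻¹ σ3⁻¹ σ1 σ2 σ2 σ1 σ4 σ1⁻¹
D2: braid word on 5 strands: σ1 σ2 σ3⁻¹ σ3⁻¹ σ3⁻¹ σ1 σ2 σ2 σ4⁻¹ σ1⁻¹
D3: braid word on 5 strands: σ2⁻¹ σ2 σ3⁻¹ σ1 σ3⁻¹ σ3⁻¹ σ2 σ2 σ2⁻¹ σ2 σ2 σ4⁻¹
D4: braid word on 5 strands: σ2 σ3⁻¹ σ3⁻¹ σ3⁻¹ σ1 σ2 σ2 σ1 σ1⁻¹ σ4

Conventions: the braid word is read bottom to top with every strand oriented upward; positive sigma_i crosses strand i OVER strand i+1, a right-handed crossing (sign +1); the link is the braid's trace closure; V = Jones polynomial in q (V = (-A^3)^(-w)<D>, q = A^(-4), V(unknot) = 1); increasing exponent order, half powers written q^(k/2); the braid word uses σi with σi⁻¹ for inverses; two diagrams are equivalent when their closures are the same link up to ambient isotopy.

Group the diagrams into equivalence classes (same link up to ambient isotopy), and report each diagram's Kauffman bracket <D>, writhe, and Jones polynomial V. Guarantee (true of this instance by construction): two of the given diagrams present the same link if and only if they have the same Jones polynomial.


equivalence classes: {D1, D2, D3, D4}
D1 (bracket -A^-6 + A^-2 - A^2 + 3A^6 - A^10 + A^14 - A^18; 12 crossings at w = +2): V = -q^-3 + q^-2 - q^-1 + 3 - q + q^2 - q^3
V(D2) = -q^-3 + q^-2 - q^-1 + 3 - q + q^2 - q^3  [10 crossings, <D> = -A^-12 + A^-8 - A^-4 + 3 - A^4 + A^8 - A^12, w = 0]
V(D3) = -q^-3 + q^-2 - q^-1 + 3 - q + q^2 - q^3  [12 crossings, <D> = -A^-12 + A^-8 - A^-4 + 3 - A^4 + A^8 - A^12, w = 0]
V(D4) = -q^-3 + q^-2 - q^-1 + 3 - q + q^2 - q^3  [10 crossings, <D> = -A^-6 + A^-2 - A^2 + 3A^6 - A^10 + A^14 - A^18, w = +2]
key observation: one V(q) for all 4 diagrams — one class (guaranteed)


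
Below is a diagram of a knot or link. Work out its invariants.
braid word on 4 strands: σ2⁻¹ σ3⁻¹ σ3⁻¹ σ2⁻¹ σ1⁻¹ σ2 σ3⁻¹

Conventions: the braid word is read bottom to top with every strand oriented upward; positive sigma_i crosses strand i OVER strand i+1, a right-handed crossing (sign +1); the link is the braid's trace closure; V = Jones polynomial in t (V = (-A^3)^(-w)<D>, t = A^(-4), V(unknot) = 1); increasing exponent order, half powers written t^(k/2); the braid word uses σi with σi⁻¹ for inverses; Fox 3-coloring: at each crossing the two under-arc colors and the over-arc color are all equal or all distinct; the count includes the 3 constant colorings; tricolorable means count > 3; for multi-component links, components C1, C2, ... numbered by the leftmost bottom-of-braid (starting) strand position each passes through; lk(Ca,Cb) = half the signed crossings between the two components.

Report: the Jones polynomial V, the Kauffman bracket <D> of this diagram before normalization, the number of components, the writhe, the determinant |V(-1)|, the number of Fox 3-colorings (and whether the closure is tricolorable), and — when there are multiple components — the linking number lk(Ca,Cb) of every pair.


Jones polynomial: V(t) = -t^-4 + t^-3 + t^-1
<D> = -A^-11 - A^-3 + A; writhe -5
components 1, writhe -5 (7 crossings)
3-colorings: 9 of 3^7, det 3 — tricolorable
note: |V(-1)| = 3: so tricolorable, since 3 divides 3


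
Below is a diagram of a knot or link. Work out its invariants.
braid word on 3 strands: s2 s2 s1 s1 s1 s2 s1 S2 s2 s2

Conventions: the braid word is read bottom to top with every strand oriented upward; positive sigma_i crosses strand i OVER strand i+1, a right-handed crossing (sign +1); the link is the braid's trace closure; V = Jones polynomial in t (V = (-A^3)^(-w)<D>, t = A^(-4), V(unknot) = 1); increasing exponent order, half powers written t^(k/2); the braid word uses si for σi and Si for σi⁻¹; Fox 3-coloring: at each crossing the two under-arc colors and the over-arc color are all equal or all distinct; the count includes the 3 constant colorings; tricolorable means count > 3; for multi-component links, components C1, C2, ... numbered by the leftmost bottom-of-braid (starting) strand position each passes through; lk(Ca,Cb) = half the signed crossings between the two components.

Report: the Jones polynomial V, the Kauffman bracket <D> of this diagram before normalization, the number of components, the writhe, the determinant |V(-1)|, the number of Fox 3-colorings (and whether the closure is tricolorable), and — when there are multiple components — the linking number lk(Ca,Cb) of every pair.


Jones polynomial: V(t) = t^3 + t^5 - t^6 + t^7 - t^8 + t^9 - t^10
<D> = -A^-16 + A^-12 - A^-8 + A^-4 - 1 + A^4 + A^12; writhe +8
components 1, writhe +8 (10 crossings)
3-colorings: 3 of 3^10, det 7 — not tricolorable
note: det 7 = |V(-1)|; not divisible by 3, so not tricolorable


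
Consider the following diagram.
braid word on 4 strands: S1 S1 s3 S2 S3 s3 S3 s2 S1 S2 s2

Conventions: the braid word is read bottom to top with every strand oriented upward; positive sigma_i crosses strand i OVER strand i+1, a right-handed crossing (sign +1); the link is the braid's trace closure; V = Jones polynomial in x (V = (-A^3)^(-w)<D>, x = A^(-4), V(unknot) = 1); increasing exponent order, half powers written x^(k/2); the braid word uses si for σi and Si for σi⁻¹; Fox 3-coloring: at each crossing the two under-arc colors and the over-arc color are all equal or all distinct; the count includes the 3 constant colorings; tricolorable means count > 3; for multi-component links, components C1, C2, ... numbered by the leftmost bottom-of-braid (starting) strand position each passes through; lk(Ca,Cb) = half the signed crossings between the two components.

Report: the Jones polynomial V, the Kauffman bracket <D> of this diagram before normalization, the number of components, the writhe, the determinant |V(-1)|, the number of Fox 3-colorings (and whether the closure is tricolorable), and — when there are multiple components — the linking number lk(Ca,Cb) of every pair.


V = -x^-4 + x^-3 + x^-1
<D> = -A^-5 - A^3 + A^7 (w = -3)
1 component over 11 crossings, w = -3
9 Fox colorings among 3^11, |V(-1)| = 3: tricolorable
why: w = -3 (over 11 crossings) is diagram-only; (-A^3)^(3) removes it from V


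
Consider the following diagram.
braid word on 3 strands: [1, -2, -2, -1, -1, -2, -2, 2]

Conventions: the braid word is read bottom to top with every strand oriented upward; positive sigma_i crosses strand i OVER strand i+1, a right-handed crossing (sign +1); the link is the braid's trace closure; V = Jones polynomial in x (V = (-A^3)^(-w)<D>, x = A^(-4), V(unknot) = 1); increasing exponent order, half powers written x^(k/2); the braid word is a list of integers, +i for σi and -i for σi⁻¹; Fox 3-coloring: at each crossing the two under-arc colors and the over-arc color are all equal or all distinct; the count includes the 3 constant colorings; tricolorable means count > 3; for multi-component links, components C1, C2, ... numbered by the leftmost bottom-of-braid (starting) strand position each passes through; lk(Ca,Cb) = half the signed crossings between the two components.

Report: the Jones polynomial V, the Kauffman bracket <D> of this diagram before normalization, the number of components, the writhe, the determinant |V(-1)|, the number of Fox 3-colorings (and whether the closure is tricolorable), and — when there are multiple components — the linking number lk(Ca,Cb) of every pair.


V(x) = -x^-6 + x^-5 - x^-4 + 2x^-3 - x^-2 + x^-1
bracket: A^-8 - A^-4 + 2 - A^4 + A^8 - A^12, w = -4
1 component, writhe -4, over 8 crossings
det 7, colorings 3 of 3^8 — not tricolorable
observation: V spans 5 powers of x: at least 5 crossings in any diagram


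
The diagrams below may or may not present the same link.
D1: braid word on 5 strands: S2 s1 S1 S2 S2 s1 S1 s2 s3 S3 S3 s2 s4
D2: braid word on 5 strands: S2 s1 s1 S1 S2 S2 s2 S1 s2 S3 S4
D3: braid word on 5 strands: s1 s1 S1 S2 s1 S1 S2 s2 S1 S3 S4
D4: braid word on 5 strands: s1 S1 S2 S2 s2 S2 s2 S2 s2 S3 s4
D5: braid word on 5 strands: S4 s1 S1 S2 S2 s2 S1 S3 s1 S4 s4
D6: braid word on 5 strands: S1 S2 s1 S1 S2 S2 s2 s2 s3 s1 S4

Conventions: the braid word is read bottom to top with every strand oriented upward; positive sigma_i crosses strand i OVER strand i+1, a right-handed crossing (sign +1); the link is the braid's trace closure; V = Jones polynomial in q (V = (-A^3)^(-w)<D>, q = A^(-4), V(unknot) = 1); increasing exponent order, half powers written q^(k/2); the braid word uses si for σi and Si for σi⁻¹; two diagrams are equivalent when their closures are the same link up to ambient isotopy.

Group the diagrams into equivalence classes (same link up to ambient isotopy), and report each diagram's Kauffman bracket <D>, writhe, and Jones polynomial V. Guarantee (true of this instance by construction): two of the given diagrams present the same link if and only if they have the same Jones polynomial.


grouping into links: {D1, D2, D3, D4, D5, D6}
V(D1) = -q^(-1/2) - q^(1/2)  (w -1, c 13, <D> = A^-5 + A^-1)
V(D2) = -q^(-1/2) - q^(1/2)  [11 crossings, <D> = A^-11 + A^-7, w = -3]
D3 (bracket A^-11 + A^-7; 11 crossings at w = -3): V = -q^(-1/2) - q^(1/2)
D4 (bracket A^-5 + A^-1; 11 crossings at w = -1): V = -q^(-1/2) - q^(1/2)
V(D5) = -q^(-1/2) - q^(1/2)  [11 crossings, <D> = A^-11 + A^-7, w = -3]
V(D6) = -q^(-1/2) - q^(1/2)  [11 crossings, <D> = A^-5 + A^-1, w = -1]
why: one V(q) for all 6 diagrams — one class (guaranteed)


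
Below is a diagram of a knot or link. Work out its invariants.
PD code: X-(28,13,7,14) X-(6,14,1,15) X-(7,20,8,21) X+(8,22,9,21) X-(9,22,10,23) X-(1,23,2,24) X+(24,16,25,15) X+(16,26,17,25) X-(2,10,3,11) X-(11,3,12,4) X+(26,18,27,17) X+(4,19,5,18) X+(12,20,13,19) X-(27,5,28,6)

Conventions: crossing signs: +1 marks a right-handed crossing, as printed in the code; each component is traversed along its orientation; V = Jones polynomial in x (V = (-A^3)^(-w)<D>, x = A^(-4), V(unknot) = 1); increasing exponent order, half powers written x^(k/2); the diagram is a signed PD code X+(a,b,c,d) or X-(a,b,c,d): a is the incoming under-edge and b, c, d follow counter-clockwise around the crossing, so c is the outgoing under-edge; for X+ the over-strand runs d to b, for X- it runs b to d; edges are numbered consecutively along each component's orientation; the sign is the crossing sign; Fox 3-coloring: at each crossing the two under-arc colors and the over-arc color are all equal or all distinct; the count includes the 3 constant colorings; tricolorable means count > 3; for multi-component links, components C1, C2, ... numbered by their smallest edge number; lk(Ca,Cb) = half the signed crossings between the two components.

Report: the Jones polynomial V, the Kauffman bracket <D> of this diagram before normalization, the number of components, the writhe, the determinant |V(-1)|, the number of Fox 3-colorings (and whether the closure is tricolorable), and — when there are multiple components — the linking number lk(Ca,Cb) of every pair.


Jones polynomial: V(x) = -x^(-9/2) + x^(-7/2) - 2x^(-5/2) + 2x^(-3/2) - 3x^(-1/2) + x^(1/2) - x^(3/2) + x^(5/2)
<D> = A^-16 - A^-12 + A^-8 - 3A^-4 + 2 - 2A^4 + A^8 - A^12; writhe -2
components 2, writhe -2 (14 crossings)
linking number lk(C1,C2) = -2
3-colorings: 9 of 3^14, det 12 — tricolorable
note: |V(-1)| = 12: so tricolorable, since 3 divides 12


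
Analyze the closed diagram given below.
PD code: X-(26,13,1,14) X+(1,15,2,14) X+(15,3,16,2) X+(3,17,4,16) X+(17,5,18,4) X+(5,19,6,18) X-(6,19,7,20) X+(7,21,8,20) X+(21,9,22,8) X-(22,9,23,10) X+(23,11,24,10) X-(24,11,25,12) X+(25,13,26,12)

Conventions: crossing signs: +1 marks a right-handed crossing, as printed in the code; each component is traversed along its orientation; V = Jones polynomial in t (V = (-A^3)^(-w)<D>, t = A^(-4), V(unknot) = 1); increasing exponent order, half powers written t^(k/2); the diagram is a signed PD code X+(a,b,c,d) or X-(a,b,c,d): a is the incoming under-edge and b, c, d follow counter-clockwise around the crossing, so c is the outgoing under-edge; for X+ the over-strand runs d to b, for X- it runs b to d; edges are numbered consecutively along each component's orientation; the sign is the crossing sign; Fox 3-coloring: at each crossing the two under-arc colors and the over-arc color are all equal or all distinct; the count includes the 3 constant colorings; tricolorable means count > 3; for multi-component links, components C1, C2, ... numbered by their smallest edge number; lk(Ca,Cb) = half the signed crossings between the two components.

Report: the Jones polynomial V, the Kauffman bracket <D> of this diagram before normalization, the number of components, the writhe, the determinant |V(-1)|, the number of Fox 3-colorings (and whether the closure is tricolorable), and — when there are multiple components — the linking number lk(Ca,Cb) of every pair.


V = t^2 + t^4 - t^5 + t^6 - t^7
<D> = A^-13 - A^-9 + A^-5 - A^-1 - A^7 (w = +5)
1 component over 13 crossings, w = +5
3 Fox colorings among 3^13, |V(-1)| = 5: not tricolorable
why: w = +5 (over 13 crossings) is diagram-only; (-A^3)^(-5) removes it from V


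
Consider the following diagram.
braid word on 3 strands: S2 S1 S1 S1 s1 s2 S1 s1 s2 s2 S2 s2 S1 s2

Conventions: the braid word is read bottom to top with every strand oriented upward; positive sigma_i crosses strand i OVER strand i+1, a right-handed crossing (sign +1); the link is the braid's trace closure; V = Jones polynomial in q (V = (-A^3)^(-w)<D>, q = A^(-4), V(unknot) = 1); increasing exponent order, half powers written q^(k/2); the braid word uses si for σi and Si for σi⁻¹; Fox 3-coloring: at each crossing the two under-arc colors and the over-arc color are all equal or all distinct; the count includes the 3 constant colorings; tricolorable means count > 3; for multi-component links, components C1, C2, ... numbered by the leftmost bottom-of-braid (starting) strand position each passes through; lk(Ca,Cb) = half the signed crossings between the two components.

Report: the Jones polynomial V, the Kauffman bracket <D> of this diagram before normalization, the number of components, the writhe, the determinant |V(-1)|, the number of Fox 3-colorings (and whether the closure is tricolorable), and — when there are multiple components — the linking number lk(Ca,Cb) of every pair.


V(q) = -q^-3 + q^-2 - q^-1 + 3 - q + q^2 - q^3
bracket: -A^-12 + A^-8 - A^-4 + 3 - A^4 + A^8 - A^12, w = 0
1 component, writhe 0, over 14 crossings
det 9, colorings 27 of 3^14 — tricolorable
observation: the word shrinks to σ2⁻¹ σ1⁻¹ σ1⁻¹ σ2 σ2 σ2 σ1⁻¹ σ2 after cancelling


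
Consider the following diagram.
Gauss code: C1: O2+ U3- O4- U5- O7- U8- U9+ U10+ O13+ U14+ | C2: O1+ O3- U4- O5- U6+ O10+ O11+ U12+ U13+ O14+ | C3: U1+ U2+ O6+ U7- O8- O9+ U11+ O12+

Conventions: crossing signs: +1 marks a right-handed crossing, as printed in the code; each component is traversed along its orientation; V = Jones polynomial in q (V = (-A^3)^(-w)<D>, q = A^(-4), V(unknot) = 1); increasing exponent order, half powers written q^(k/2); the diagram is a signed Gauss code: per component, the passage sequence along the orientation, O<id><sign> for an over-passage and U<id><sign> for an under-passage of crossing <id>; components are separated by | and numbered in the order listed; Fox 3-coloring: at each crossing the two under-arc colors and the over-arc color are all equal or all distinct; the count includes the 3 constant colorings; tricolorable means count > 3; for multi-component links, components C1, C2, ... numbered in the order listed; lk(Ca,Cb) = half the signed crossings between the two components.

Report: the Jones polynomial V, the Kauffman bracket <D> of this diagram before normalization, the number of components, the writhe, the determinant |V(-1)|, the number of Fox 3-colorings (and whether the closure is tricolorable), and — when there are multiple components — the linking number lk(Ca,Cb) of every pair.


V = 2q - 2q^2 + 4q^3 - 2q^4 + 3q^5 - 2q^6 + q^7
<D> = A^-16 - 2A^-12 + 3A^-8 - 2A^-4 + 4 - 2A^4 + 2A^8 (w = +4)
3 components over 14 crossings, w = +4
lk(C1,C2): 0
lk(C1,C3) = 0
linking number lk(C2,C3) = +2
3 Fox colorings among 3^14, |V(-1)| = 16: not tricolorable
why: |V(-1)| = 16: so not tricolorable, since 3 does not divide 16


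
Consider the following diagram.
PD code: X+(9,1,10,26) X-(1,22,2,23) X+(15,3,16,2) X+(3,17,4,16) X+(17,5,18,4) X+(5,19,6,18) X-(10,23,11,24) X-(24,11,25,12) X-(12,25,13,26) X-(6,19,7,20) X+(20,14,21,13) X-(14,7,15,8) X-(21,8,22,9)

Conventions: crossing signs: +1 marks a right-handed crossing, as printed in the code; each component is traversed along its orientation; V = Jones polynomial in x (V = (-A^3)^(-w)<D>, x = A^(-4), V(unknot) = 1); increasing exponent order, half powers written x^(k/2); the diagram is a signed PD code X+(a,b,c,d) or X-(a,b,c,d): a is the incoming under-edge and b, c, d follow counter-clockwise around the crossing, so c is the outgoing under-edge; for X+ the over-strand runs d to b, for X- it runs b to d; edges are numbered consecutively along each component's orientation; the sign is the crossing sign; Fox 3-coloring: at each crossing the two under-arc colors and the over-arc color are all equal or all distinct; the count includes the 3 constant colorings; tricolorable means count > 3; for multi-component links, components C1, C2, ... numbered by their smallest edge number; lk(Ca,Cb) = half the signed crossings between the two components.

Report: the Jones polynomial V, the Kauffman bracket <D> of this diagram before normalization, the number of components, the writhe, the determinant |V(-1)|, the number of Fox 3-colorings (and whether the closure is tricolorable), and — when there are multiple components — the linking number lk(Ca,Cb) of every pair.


Jones polynomial: V(x) = -x^-5 + 2x^-4 - 3x^-3 + 4x^-2 - 4x^-1 + 5 - 3x + 2x^2 - x^3
<D> = A^-15 - 2A^-11 + 3A^-7 - 5A^-3 + 4A - 4A^5 + 3A^9 - 2A^13 + A^17; writhe -1
components 1, writhe -1 (13 crossings)
3-colorings: 3 of 3^13, det 25 — not tricolorable
note: det 25 = |V(-1)|; not divisible by 3, so not tricolorable


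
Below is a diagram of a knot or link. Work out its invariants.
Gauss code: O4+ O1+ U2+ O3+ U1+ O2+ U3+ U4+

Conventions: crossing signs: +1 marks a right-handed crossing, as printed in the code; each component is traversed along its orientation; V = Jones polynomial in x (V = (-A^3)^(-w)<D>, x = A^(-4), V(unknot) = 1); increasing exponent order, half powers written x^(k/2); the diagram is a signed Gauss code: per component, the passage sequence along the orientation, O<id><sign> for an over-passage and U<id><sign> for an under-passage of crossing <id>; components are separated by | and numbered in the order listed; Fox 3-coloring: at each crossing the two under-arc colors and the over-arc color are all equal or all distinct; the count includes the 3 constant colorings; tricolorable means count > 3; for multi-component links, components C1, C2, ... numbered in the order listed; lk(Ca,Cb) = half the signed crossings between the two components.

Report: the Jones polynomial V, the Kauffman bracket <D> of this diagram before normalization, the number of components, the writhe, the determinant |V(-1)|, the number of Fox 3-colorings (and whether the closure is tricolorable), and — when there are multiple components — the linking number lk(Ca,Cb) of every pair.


Jones polynomial: V(x) = x + x^3 - x^4
<D> = -A^-4 + 1 + A^8; writhe +4
components 1, writhe +4 (4 crossings)
3-colorings: 9 of 3^4, det 3 — tricolorable
note: w = +4 (over 4 crossings) is diagram-only; (-A^3)^(-4) removes it from V


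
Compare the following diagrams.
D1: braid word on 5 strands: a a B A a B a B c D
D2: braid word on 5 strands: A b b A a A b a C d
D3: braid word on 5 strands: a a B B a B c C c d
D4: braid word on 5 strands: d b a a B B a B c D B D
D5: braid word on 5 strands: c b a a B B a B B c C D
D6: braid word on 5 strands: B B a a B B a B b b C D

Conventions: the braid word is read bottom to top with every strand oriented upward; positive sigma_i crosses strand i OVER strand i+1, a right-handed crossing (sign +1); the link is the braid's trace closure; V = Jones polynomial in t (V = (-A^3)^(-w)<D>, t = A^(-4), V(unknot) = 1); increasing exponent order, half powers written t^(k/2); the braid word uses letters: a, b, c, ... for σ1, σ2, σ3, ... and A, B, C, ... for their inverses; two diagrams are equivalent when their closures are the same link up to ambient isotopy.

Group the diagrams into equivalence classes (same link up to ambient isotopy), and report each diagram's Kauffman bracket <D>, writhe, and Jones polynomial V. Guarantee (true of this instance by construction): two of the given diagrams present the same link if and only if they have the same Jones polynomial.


classes: {D1, D3, D4, D5, D6} | {D2}
V(D1) = -t^-3 + 2t^-2 - 2t^-1 + 3 - 2t + 2t^2 - t^3  [10 crossings, <D> = -A^-12 + 2A^-8 - 2A^-4 + 3 - 2A^4 + 2A^8 - A^12, w = 0]
V(D2) = t + t^3 - t^4  [10 crossings, <D> = -A^-10 + A^-6 + A^2, w = +2]
V(D3) = -t^-3 + 2t^-2 - 2t^-1 + 3 - 2t + 2t^2 - t^3  (w +2, c 10, <D> = -A^-6 + 2A^-2 - 2A^2 + 3A^6 - 2A^10 + 2A^14 - A^18)
D4 (bracket -A^-12 + 2A^-8 - 2A^-4 + 3 - 2A^4 + 2A^8 - A^12; 12 crossings at w = 0): V = -t^-3 + 2t^-2 - 2t^-1 + 3 - 2t + 2t^2 - t^3
V(D5) = -t^-3 + 2t^-2 - 2t^-1 + 3 - 2t + 2t^2 - t^3  (w 0, c 12, <D> = -A^-12 + 2A^-8 - 2A^-4 + 3 - 2A^4 + 2A^8 - A^12)
V(D6) = -t^-3 + 2t^-2 - 2t^-1 + 3 - 2t + 2t^2 - t^3  [12 crossings, <D> = -A^-18 + 2A^-14 - 2A^-10 + 3A^-6 - 2A^-2 + 2A^2 - A^6, w = -2]
note: V(t) takes 2 values over 6 diagrams, fixing the grouping


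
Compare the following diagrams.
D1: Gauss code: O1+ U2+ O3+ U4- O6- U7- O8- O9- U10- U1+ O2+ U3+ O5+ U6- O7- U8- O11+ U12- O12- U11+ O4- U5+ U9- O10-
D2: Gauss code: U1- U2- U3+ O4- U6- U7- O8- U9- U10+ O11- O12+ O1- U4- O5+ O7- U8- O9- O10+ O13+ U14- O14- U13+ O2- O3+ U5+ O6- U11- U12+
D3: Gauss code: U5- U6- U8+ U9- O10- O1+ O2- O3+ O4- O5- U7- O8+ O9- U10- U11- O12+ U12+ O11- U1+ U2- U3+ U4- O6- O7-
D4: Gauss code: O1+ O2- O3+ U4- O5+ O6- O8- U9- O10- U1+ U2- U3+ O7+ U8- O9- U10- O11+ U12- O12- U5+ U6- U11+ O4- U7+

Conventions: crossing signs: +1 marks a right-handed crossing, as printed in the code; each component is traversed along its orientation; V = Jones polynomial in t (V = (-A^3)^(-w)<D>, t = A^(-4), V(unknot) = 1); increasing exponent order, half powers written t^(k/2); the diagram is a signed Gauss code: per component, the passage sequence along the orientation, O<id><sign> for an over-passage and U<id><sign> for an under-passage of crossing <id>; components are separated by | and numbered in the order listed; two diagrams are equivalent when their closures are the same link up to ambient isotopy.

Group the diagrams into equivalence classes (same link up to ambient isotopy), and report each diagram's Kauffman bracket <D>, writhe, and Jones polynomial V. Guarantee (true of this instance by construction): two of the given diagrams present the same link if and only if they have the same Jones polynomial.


classes: {D1, D4} | {D2} | {D3}
V(D1) = t^-5 - 2t^-4 + 2t^-3 - 2t^-2 + 2t^-1 - 1 + t  [12 crossings, <D> = A^-10 - A^-6 + 2A^-2 - 2A^2 + 2A^6 - 2A^10 + A^14, w = -2]
D2 (bracket A^-8 - A^-4 + 2 - A^4 + A^8 - A^12; 14 crossings at w = -4): V = -t^-6 + t^-5 - t^-4 + 2t^-3 - t^-2 + t^-1
V(D3) = -t^-4 + t^-3 + t^-1  [12 crossings, <D> = A^-8 + 1 - A^4, w = -4]
V(D4) = t^-5 - 2t^-4 + 2t^-3 - 2t^-2 + 2t^-1 - 1 + t  (w -2, c 12, <D> = A^-10 - A^-6 + 2A^-2 - 2A^2 + 2A^6 - 2A^10 + A^14)
note: 3 values of V(t) split the 4 diagrams
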